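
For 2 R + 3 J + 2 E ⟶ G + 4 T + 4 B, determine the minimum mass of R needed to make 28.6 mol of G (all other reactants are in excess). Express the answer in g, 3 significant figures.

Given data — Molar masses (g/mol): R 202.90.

11600 g

n(G) = 28.60 mol
n(R) = (2/1) × 28.60 = 57.20 mol
mass = 57.20 × 202.90 = 11610 g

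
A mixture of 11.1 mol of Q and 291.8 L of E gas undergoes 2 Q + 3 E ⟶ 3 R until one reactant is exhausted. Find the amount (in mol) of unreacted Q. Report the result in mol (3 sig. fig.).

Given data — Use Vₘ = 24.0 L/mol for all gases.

2.99 mol

n(Q) = 11.10 mol
n(E) = 291.8 / 24.0 = 12.16 mol
n/ν for Q = 11.10/2 = 5.550
n/ν for E = 12.16/3 = 4.053
Smallest n/ν is E → limiting reagent.
Q consumed = (2/3) × 12.16 = 8.107 mol
Q remaining = 11.10 − 8.107 = 2.993 mol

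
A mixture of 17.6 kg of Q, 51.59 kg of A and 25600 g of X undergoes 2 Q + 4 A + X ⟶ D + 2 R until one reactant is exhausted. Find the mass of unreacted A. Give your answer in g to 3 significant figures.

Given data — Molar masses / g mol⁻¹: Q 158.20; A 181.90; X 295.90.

11100 g

n(Q) = 17.60×1000 / 158.20 = 111.3 mol
n(A) = 51.59×1000 / 181.90 = 283.6 mol
n(X) = 25600 / 295.90 = 86.52 mol
n/ν for Q = 111.3/2 = 55.65
n/ν for A = 283.6/4 = 70.90
n/ν for X = 86.52/1 = 86.52
Smallest n/ν is Q → limiting reagent.
A consumed = (4/2) × 111.3 = 222.6 mol
A remaining = 283.6 − 222.6 = 61.00 mol
mass = 61.00 × 181.90 = 11100 g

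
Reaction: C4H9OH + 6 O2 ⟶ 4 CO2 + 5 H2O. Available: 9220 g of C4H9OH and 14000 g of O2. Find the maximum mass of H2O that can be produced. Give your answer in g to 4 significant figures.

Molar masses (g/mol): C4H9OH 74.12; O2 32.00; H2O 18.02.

n(C4H9OH) = 9220 / 74.12 = 124.4 mol
n(O2) = 14000 / 32.00 = 437.5 mol
n/ν for C4H9OH = 124.4/1 = 124.4
n/ν for O2 = 437.5/6 = 72.92
Smallest n/ν is O2 → limiting reagent.
n(H2O) = (5/6) × 437.5 = 364.6 mol
mass = 364.6 × 18.02 = 6570 g

6570 g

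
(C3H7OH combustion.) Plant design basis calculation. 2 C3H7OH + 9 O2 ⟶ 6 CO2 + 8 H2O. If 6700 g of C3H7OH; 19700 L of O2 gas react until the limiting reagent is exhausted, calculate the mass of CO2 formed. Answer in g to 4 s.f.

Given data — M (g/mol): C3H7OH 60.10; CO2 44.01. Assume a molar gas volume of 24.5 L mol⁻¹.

14720 g

n(C3H7OH) = 6700 / 60.10 = 111.5 mol
n(O2) = 19700 / 24.5 = 804.1 mol
n/ν for C3H7OH = 111.5/2 = 55.75
n/ν for O2 = 804.1/9 = 89.34
Smallest n/ν is C3H7OH → limiting reagent.
n(CO2) = (6/2) × 111.5 = 334.5 mol
mass = 334.5 × 44.01 = 14720 g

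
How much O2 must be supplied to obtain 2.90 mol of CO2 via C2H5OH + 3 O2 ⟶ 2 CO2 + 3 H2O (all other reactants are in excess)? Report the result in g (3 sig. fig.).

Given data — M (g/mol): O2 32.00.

139 g

n(CO2) = 2.900 mol
n(O2) = (3/2) × 2.900 = 4.350 mol
mass = 4.350 × 32.00 = 139.2 g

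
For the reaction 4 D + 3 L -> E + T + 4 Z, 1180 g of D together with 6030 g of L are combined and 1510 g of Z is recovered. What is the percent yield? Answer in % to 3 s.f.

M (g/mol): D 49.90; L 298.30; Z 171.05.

n(D) = 1180 / 49.90 = 23.65 mol
n(L) = 6030 / 298.30 = 20.21 mol
n/ν for D = 23.65/4 = 5.913
n/ν for L = 20.21/3 = 6.737
Smallest n/ν is D → limiting reagent.
theoretical n(Z) = (4/4) × 23.65 = 23.65 mol → 4045 g
% yield = 1510 / 4045 × 100 = 37.33 %

37.3 %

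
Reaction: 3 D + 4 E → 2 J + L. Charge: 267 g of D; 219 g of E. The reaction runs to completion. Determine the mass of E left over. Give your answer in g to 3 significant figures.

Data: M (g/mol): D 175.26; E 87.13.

n(D) = 267.0 / 175.26 = 1.523 mol
n(E) = 219.0 / 87.13 = 2.513 mol
n/ν for D = 1.523/3 = 0.5077
n/ν for E = 2.513/4 = 0.6283
Smallest n/ν is D → limiting reagent.
E consumed = (4/3) × 1.523 = 2.031 mol
E remaining = 2.513 − 2.031 = 0.4820 mol
mass = 0.4820 × 87.13 = 42.00 g

42.0 g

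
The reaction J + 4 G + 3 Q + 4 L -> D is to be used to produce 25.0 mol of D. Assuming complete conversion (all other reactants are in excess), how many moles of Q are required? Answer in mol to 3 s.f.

n(D) = 25.00 mol
n(Q) = (3/1) × 25.00 = 75.00 mol

75.0 mol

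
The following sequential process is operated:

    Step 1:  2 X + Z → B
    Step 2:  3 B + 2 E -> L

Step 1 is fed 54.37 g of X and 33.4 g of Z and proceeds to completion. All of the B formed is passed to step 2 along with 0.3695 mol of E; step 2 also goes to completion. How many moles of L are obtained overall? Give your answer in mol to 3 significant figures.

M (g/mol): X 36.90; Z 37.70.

Step 1:
n(X) = 54.37 / 36.90 = 1.473 mol
n(Z) = 33.40 / 37.70 = 0.8859 mol
n/ν for X = 1.473/2 = 0.7365
n/ν for Z = 0.8859/1 = 0.8859
Smallest n/ν is X → limiting reagent.
n(B) produced = (1/2) × 1.473 = 0.7365 mol
Step 2:
n(B) available = 0.7365 mol
n(E) = 0.3695 mol
n/ν for B = 0.7365/3 = 0.2455
n/ν for E = 0.3695/2 = 0.1848
Smallest n/ν is E → limiting reagent.
n(L) = (1/2) × 0.3695 = 0.1848 mol

0.185 mol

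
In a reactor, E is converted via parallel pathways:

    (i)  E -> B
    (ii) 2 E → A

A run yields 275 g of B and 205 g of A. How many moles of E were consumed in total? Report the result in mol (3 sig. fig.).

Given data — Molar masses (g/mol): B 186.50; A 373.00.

n(B) = 275 / 186.50 = 1.475 mol
n(A) = 205 / 373.00 = 0.5496 mol
n(E) via (i) = (1/1)×1.475 = 1.475 mol
n(E) via (ii) = (2/1)×0.5496 = 1.099 mol
total n(E) = 1.475 + 1.099 = 2.574 mol

2.57 mol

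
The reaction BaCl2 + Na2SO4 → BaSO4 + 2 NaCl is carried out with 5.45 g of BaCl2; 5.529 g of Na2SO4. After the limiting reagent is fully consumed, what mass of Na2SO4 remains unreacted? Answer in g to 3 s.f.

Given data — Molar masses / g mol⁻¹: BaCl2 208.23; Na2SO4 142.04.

n(BaCl2) = 5.450 / 208.23 = 0.02617 mol
n(Na2SO4) = 5.529 / 142.04 = 0.03893 mol
n/ν for BaCl2 = 0.02617/1 = 0.02617
n/ν for Na2SO4 = 0.03893/1 = 0.03893
Smallest n/ν is BaCl2 → limiting reagent.
Na2SO4 consumed = (1/1) × 0.02617 = 0.02617 mol
Na2SO4 remaining = 0.03893 − 0.02617 = 0.01276 mol
mass = 0.01276 × 142.04 = 1.812 g

1.81 g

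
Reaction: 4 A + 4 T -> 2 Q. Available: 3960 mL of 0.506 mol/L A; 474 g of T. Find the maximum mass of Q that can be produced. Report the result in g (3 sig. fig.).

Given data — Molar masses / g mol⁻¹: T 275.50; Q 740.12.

637 g

n(A) = 0.506 × 3960/1000 = 2.004 mol
n(T) = 474.0 / 275.50 = 1.721 mol
n/ν for A = 2.004/4 = 0.5010
n/ν for T = 1.721/4 = 0.4303
Smallest n/ν is T → limiting reagent.
n(Q) = (2/4) × 1.721 = 0.8605 mol
mass = 0.8605 × 740.12 = 636.9 g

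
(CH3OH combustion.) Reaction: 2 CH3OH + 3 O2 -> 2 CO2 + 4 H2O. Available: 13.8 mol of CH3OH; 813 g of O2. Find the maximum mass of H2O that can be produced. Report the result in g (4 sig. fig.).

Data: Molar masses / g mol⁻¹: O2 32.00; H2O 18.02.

497.4 g

n(CH3OH) = 13.80 mol
n(O2) = 813.0 / 32.00 = 25.41 mol
n/ν for CH3OH = 13.80/2 = 6.900
n/ν for O2 = 25.41/3 = 8.470
Smallest n/ν is CH3OH → limiting reagent.
n(H2O) = (4/2) × 13.80 = 27.60 mol
mass = 27.60 × 18.02 = 497.4 g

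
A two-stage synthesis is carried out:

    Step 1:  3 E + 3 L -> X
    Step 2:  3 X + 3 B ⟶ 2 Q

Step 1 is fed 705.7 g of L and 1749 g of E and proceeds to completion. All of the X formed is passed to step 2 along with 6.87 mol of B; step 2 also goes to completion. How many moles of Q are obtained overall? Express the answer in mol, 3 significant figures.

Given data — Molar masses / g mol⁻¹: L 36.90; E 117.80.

3.30 mol

Step 1:
n(L) = 705.7 / 36.90 = 19.12 mol
n(E) = 1749 / 117.80 = 14.85 mol
n/ν for L = 19.12/3 = 6.373
n/ν for E = 14.85/3 = 4.950
Smallest n/ν is E → limiting reagent.
n(X) produced = (1/3) × 14.85 = 4.950 mol
Step 2:
n(X) available = 4.950 mol
n(B) = 6.870 mol
n/ν for X = 4.950/3 = 1.650
n/ν for B = 6.870/3 = 2.290
Smallest n/ν is X → limiting reagent.
n(Q) = (2/3) × 4.950 = 3.300 mol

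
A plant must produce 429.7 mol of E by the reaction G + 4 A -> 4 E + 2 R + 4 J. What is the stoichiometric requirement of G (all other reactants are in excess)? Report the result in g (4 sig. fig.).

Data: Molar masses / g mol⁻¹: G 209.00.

22450 g

n(E) = 429.7 mol
n(G) = (1/4) × 429.7 = 107.4 mol
mass = 107.4 × 209.00 = 22450 g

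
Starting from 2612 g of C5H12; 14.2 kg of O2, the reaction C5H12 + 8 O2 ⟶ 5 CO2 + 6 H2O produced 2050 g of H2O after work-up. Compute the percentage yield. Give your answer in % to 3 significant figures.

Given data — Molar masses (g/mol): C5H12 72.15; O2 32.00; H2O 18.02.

52.4 %

n(C5H12) = 2612 / 72.15 = 36.20 mol
n(O2) = 14.20×1000 / 32.00 = 443.8 mol
n/ν for C5H12 = 36.20/1 = 36.20
n/ν for O2 = 443.8/8 = 55.48
Smallest n/ν is C5H12 → limiting reagent.
theoretical n(H2O) = (6/1) × 36.20 = 217.2 mol → 3914 g
% yield = 2050 / 3914 × 100 = 52.38 %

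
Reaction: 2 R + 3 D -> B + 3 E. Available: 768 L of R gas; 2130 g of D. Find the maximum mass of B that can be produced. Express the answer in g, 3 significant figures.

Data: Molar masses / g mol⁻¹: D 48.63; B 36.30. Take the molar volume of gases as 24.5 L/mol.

530 g

n(R) = 768.0 / 24.5 = 31.35 mol
n(D) = 2130 / 48.63 = 43.80 mol
n/ν for R = 31.35/2 = 15.68
n/ν for D = 43.80/3 = 14.60
Smallest n/ν is D → limiting reagent.
n(B) = (1/3) × 43.80 = 14.60 mol
mass = 14.60 × 36.30 = 530.0 g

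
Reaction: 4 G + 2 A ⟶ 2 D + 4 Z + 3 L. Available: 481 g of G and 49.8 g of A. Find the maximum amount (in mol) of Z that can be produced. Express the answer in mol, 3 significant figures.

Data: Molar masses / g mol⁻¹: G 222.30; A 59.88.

n(G) = 481.0 / 222.30 = 2.164 mol
n(A) = 49.80 / 59.88 = 0.8317 mol
n/ν → G: 0.5410, A: 0.4159; A is limiting.
n(Z) = (4/2) × 0.8317 = 1.663 mol

1.66 mol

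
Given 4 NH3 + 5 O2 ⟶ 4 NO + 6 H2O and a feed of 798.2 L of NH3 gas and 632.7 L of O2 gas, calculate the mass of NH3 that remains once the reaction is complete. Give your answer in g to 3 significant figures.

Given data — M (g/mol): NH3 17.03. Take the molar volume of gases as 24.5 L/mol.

203 g

n(NH3) = 798.2 / 24.5 = 32.58 mol
n(O2) = 632.7 / 24.5 = 25.82 mol
n/ν for NH3 = 32.58/4 = 8.145
n/ν for O2 = 25.82/5 = 5.164
Smallest n/ν is O2 → limiting reagent.
NH3 consumed = (4/5) × 25.82 = 20.66 mol
NH3 remaining = 32.58 − 20.66 = 11.92 mol
mass = 11.92 × 17.03 = 203.0 g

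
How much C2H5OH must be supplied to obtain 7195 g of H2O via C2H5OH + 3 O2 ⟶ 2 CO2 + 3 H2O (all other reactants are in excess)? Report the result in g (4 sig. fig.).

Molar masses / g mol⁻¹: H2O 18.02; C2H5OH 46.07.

6132 g

n(H2O) = 7195 / 18.02 = 399.3 mol
n(C2H5OH) = (1/3) × 399.3 = 133.1 mol
mass = 133.1 × 46.07 = 6132 g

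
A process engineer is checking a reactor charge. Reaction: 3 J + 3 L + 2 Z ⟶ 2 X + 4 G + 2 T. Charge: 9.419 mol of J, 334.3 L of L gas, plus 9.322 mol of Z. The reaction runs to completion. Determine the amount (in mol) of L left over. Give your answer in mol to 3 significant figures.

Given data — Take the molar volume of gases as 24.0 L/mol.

n(J) = 9.419 mol
n(L) = 334.3 / 24.0 = 13.93 mol
n(Z) = 9.322 mol
n/ν for J = 9.419/3 = 3.140
n/ν for L = 13.93/3 = 4.643
n/ν for Z = 9.322/2 = 4.661
Smallest n/ν is J → limiting reagent.
L consumed = (3/3) × 9.419 = 9.419 mol
L remaining = 13.93 − 9.419 = 4.511 mol

4.51 mol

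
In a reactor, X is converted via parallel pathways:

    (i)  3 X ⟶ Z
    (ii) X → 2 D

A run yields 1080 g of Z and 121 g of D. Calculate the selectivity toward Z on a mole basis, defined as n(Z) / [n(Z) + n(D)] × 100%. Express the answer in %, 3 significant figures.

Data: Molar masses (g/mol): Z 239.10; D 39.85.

59.8 %

n(Z) = 1080 / 239.10 = 4.517 mol
n(D) = 121 / 39.85 = 3.036 mol
selectivity = 4.517/(4.517+3.036) × 100 = 59.80 %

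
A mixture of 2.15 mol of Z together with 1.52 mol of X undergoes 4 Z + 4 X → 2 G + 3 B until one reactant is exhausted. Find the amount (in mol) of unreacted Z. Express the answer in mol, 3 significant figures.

0.630 mol

n(Z) = 2.150 mol
n(X) = 1.520 mol
n/ν → Z: 0.5375, X: 0.3800; X is limiting.
Z consumed = (4/4) × 1.520 = 1.520 mol
Z remaining = 2.150 − 1.520 = 0.6300 mol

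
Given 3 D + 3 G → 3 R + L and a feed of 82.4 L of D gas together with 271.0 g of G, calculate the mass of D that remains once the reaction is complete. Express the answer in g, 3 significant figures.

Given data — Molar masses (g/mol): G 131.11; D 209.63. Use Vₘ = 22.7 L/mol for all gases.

n(D) = 82.40 / 22.7 = 3.630 mol
n(G) = 271.0 / 131.11 = 2.067 mol
n/ν → D: 1.210, G: 0.6890; G is limiting.
D consumed = (3/3) × 2.067 = 2.067 mol
D remaining = 3.630 − 2.067 = 1.563 mol
mass = 1.563 × 209.63 = 327.7 g

328 g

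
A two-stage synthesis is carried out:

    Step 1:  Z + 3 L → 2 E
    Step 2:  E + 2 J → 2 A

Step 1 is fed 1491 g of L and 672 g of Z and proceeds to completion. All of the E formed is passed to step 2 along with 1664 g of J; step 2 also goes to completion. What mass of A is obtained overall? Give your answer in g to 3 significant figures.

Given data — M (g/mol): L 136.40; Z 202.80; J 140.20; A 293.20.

Step 1:
n(L) = 1491 / 136.40 = 10.93 mol
n(Z) = 672.0 / 202.80 = 3.314 mol
n/ν for L = 10.93/3 = 3.643
n/ν for Z = 3.314/1 = 3.314
Smallest n/ν is Z → limiting reagent.
n(E) produced = (2/1) × 3.314 = 6.628 mol
Step 2:
n(E) available = 6.628 mol
n(J) = 1664 / 140.20 = 11.87 mol
n/ν for E = 6.628/1 = 6.628
n/ν for J = 11.87/2 = 5.935
Smallest n/ν is J → limiting reagent.
n(A) = (2/2) × 11.87 = 11.87 mol
mass = 11.87 × 293.20 = 3480 g

3480 g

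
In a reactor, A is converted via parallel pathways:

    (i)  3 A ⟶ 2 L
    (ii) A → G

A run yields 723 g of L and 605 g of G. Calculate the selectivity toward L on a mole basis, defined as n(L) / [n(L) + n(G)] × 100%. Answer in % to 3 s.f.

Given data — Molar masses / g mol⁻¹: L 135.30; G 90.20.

44.3 %

n(L) = 723 / 135.30 = 5.344 mol
n(G) = 605 / 90.20 = 6.707 mol
selectivity = 5.344/(5.344+6.707) × 100 = 44.34 %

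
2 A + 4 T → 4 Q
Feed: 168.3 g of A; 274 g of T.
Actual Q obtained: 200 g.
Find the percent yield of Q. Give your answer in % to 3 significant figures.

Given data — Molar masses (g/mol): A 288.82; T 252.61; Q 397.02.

46.4 %

n(A) = 168.3 / 288.82 = 0.5827 mol
n(T) = 274.0 / 252.61 = 1.085 mol
n/ν for A = 0.5827/2 = 0.2914
n/ν for T = 1.085/4 = 0.2713
Smallest n/ν is T → limiting reagent.
theoretical n(Q) = (4/4) × 1.085 = 1.085 mol → 430.8 g
% yield = 200 / 430.8 × 100 = 46.43 %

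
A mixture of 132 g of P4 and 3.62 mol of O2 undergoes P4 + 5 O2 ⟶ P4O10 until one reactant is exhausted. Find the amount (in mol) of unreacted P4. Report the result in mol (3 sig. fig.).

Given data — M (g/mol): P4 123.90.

n(P4) = 132.0 / 123.90 = 1.065 mol
n(O2) = 3.620 mol
n/ν for P4 = 1.065/1 = 1.065
n/ν for O2 = 3.620/5 = 0.7240
Smallest n/ν is O2 → limiting reagent.
P4 consumed = (1/5) × 3.620 = 0.7240 mol
P4 remaining = 1.065 − 0.7240 = 0.3410 mol

0.341 mol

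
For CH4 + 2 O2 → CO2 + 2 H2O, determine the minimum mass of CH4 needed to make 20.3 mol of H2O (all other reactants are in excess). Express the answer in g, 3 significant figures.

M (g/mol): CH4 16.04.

n(H2O) = 20.30 mol
n(CH4) = (1/2) × 20.30 = 10.15 mol
mass = 10.15 × 16.04 = 162.8 g

163 g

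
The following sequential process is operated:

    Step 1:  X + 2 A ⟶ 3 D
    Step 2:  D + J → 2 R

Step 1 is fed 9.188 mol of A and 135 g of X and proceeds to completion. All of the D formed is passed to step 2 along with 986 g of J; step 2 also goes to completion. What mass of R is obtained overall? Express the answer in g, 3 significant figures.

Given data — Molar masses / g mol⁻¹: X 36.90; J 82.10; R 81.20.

1780 g

Step 1:
n(A) = 9.188 mol
n(X) = 135.0 / 36.90 = 3.659 mol
n/ν for A = 9.188/2 = 4.594
n/ν for X = 3.659/1 = 3.659
Smallest n/ν is X → limiting reagent.
n(D) produced = (3/1) × 3.659 = 10.98 mol
Step 2:
n(D) available = 10.98 mol
n(J) = 986.0 / 82.10 = 12.01 mol
n/ν for D = 10.98/1 = 10.98
n/ν for J = 12.01/1 = 12.01
Smallest n/ν is D → limiting reagent.
n(R) = (2/1) × 10.98 = 21.96 mol
mass = 21.96 × 81.20 = 1783 g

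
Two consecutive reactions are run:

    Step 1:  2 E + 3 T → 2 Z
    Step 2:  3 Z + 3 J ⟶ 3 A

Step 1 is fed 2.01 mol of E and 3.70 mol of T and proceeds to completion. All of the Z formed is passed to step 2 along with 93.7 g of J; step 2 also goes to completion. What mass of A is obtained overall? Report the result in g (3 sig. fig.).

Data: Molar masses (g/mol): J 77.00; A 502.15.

Step 1:
n(E) = 2.010 mol
n(T) = 3.700 mol
n/ν for E = 2.010/2 = 1.005
n/ν for T = 3.700/3 = 1.233
Smallest n/ν is E → limiting reagent.
n(Z) produced = (2/2) × 2.010 = 2.010 mol
Step 2:
n(Z) available = 2.010 mol
n(J) = 93.70 / 77.00 = 1.217 mol
n/ν for Z = 2.010/3 = 0.6700
n/ν for J = 1.217/3 = 0.4057
Smallest n/ν is J → limiting reagent.
n(A) = (3/3) × 1.217 = 1.217 mol
mass = 1.217 × 502.15 = 611.1 g

611 g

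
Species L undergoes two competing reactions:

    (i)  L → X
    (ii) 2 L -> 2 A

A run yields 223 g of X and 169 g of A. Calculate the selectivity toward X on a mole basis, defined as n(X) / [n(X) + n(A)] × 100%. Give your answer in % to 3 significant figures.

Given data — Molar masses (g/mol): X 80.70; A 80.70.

56.9 %

n(X) = 223 / 80.70 = 2.763 mol
n(A) = 169 / 80.70 = 2.094 mol
selectivity = 2.763/(2.763+2.094) × 100 = 56.89 %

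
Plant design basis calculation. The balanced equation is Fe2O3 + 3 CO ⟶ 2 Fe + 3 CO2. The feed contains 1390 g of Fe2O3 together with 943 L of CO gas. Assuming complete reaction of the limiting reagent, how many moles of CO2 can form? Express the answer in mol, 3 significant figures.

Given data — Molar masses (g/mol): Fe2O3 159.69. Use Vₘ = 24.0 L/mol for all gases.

26.1 mol

n(Fe2O3) = 1390 / 159.69 = 8.704 mol
n(CO) = 943.0 / 24.0 = 39.29 mol
n/ν for Fe2O3 = 8.704/1 = 8.704
n/ν for CO = 39.29/3 = 13.10
Smallest n/ν is Fe2O3 → limiting reagent.
n(CO2) = (3/1) × 8.704 = 26.11 mol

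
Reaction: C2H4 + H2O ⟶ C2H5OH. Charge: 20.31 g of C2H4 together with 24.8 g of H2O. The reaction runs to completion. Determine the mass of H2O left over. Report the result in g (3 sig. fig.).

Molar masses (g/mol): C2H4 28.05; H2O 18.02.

n(C2H4) = 20.31 / 28.05 = 0.7241 mol
n(H2O) = 24.80 / 18.02 = 1.376 mol
n/ν for C2H4 = 0.7241/1 = 0.7241
n/ν for H2O = 1.376/1 = 1.376
Smallest n/ν is C2H4 → limiting reagent.
H2O consumed = (1/1) × 0.7241 = 0.7241 mol
H2O remaining = 1.376 − 0.7241 = 0.6519 mol
mass = 0.6519 × 18.02 = 11.75 g

11.8 g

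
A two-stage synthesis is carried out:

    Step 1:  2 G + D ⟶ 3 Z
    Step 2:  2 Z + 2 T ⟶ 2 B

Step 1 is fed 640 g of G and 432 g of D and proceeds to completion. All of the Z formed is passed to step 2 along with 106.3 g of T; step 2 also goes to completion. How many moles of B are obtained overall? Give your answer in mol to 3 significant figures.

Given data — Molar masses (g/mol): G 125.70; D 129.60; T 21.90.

Step 1:
n(G) = 640.0 / 125.70 = 5.091 mol
n(D) = 432.0 / 129.60 = 3.333 mol
n/ν for G = 5.091/2 = 2.546
n/ν for D = 3.333/1 = 3.333
Smallest n/ν is G → limiting reagent.
n(Z) produced = (3/2) × 5.091 = 7.637 mol
Step 2:
n(Z) available = 7.637 mol
n(T) = 106.3 / 21.90 = 4.854 mol
n/ν for Z = 7.637/2 = 3.819
n/ν for T = 4.854/2 = 2.427
Smallest n/ν is T → limiting reagent.
n(B) = (2/2) × 4.854 = 4.854 mol

4.85 mol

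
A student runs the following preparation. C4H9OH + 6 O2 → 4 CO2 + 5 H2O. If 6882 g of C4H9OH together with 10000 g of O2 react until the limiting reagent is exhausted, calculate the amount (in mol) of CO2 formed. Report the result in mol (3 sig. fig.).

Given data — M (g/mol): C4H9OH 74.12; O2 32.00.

208 mol

n(C4H9OH) = 6882 / 74.12 = 92.85 mol
n(O2) = 10000 / 32.00 = 312.5 mol
n/ν for C4H9OH = 92.85/1 = 92.85
n/ν for O2 = 312.5/6 = 52.08
Smallest n/ν is O2 → limiting reagent.
n(CO2) = (4/6) × 312.5 = 208.3 mol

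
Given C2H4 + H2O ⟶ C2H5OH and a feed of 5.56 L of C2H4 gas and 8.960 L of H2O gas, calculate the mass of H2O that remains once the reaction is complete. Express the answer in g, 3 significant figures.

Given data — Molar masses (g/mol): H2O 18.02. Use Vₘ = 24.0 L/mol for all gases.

2.55 g

n(C2H4) = 5.560 / 24.0 = 0.2317 mol
n(H2O) = 8.960 / 24.0 = 0.3733 mol
n/ν for C2H4 = 0.2317/1 = 0.2317
n/ν for H2O = 0.3733/1 = 0.3733
Smallest n/ν is C2H4 → limiting reagent.
H2O consumed = (1/1) × 0.2317 = 0.2317 mol
H2O remaining = 0.3733 − 0.2317 = 0.1416 mol
mass = 0.1416 × 18.02 = 2.552 g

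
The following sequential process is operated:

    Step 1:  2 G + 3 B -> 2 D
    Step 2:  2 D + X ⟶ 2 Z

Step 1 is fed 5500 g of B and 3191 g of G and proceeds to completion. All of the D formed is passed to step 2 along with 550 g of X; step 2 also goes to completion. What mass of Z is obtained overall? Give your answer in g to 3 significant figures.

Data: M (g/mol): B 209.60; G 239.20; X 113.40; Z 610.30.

5920 g

Step 1:
n(B) = 5500 / 209.60 = 26.24 mol
n(G) = 3191 / 239.20 = 13.34 mol
n/ν → B: 8.747, G: 6.670; G is limiting.
n(D) produced = (2/2) × 13.34 = 13.34 mol
Step 2:
n(D) available = 13.34 mol
n(X) = 550.0 / 113.40 = 4.850 mol
n/ν → D: 6.670, X: 4.850; X is limiting.
n(Z) = (2/1) × 4.850 = 9.700 mol
mass = 9.700 × 610.30 = 5920 g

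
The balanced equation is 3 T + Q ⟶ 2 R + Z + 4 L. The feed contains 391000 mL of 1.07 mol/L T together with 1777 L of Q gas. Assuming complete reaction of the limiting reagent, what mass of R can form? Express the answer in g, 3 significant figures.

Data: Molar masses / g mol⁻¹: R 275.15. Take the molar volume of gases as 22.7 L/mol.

43100 g

n(T) = 1.07 × 391000/1000 = 418.4 mol
n(Q) = 1777 / 22.7 = 78.28 mol
n/ν → T: 139.5, Q: 78.28; Q is limiting.
n(R) = (2/1) × 78.28 = 156.6 mol
mass = 156.6 × 275.15 = 43090 g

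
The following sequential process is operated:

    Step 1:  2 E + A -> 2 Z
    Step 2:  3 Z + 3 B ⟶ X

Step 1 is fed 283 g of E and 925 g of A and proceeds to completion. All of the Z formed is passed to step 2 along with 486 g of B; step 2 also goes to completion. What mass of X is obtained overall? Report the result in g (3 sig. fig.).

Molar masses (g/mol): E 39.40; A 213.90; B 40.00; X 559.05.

1340 g

Step 1:
n(E) = 283.0 / 39.40 = 7.183 mol
n(A) = 925.0 / 213.90 = 4.324 mol
n/ν for E = 7.183/2 = 3.592
n/ν for A = 4.324/1 = 4.324
Smallest n/ν is E → limiting reagent.
n(Z) produced = (2/2) × 7.183 = 7.183 mol
Step 2:
n(Z) available = 7.183 mol
n(B) = 486.0 / 40.00 = 12.15 mol
n/ν for Z = 7.183/3 = 2.394
n/ν for B = 12.15/3 = 4.050
Smallest n/ν is Z → limiting reagent.
n(X) = (1/3) × 7.183 = 2.394 mol
mass = 2.394 × 559.05 = 1338 g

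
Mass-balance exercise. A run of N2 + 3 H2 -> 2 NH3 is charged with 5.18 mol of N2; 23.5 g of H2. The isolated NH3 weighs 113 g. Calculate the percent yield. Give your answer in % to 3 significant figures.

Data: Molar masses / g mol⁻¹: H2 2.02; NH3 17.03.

85.6 %

n(N2) = 5.180 mol
n(H2) = 23.50 / 2.02 = 11.63 mol
n/ν for N2 = 5.180/1 = 5.180
n/ν for H2 = 11.63/3 = 3.877
Smallest n/ν is H2 → limiting reagent.
theoretical n(NH3) = (2/3) × 11.63 = 7.753 mol → 132.0 g
% yield = 113 / 132.0 × 100 = 85.61 %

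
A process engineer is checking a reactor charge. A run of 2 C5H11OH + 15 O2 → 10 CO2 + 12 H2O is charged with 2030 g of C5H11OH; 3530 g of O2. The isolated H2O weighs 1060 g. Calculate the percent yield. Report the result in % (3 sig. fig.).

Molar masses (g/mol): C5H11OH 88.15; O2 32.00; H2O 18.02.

66.7 %

n(C5H11OH) = 2030 / 88.15 = 23.03 mol
n(O2) = 3530 / 32.00 = 110.3 mol
n/ν → C5H11OH: 11.52, O2: 7.353; O2 is limiting.
theoretical n(H2O) = (12/15) × 110.3 = 88.24 mol → 1590 g
% yield = 1060 / 1590 × 100 = 66.67 %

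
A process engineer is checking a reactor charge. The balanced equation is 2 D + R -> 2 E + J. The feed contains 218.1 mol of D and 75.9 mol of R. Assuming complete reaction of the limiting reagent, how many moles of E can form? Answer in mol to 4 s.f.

151.8 mol

n(D) = 218.1 mol
n(R) = 75.90 mol
n/ν for D = 218.1/2 = 109.1
n/ν for R = 75.90/1 = 75.90
Smallest n/ν is R → limiting reagent.
n(E) = (2/1) × 75.90 = 151.8 mol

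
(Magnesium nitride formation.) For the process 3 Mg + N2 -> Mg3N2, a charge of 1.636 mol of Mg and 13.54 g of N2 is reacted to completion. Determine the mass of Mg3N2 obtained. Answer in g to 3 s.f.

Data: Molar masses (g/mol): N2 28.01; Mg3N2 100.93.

48.8 g

n(Mg) = 1.636 mol
n(N2) = 13.54 / 28.01 = 0.4834 mol
n/ν for Mg = 1.636/3 = 0.5453
n/ν for N2 = 0.4834/1 = 0.4834
Smallest n/ν is N2 → limiting reagent.
n(Mg3N2) = (1/1) × 0.4834 = 0.4834 mol
mass = 0.4834 × 100.93 = 48.79 g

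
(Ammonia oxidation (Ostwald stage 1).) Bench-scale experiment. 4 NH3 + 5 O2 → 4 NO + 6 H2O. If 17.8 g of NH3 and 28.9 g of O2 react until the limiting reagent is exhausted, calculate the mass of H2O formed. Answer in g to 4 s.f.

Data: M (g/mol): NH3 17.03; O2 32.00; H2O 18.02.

19.53 g

n(NH3) = 17.80 / 17.03 = 1.045 mol
n(O2) = 28.90 / 32.00 = 0.9031 mol
n/ν → NH3: 0.2613, O2: 0.1806; O2 is limiting.
n(H2O) = (6/5) × 0.9031 = 1.084 mol
mass = 1.084 × 18.02 = 19.53 g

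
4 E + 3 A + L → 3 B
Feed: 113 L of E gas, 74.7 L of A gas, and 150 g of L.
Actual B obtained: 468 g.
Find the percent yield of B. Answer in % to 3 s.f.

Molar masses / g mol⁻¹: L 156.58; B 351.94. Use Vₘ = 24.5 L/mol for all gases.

n(E) = 113.0 / 24.5 = 4.612 mol
n(A) = 74.70 / 24.5 = 3.049 mol
n(L) = 150.0 / 156.58 = 0.9580 mol
n/ν for E = 4.612/4 = 1.153
n/ν for A = 3.049/3 = 1.016
n/ν for L = 0.9580/1 = 0.9580
Smallest n/ν is L → limiting reagent.
theoretical n(B) = (3/1) × 0.9580 = 2.874 mol → 1011 g
% yield = 468 / 1011 × 100 = 46.29 %

46.3 %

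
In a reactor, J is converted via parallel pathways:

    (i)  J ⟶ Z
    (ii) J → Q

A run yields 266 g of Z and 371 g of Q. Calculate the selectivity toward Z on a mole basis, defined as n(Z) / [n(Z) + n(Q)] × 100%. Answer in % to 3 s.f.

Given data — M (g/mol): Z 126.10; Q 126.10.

41.8 %

n(Z) = 266 / 126.10 = 2.109 mol
n(Q) = 371 / 126.10 = 2.942 mol
selectivity = 2.109/(2.109+2.942) × 100 = 41.75 %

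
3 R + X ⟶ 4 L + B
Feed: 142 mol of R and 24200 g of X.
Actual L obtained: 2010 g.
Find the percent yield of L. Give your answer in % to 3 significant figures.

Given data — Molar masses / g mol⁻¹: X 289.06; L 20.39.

52.1 %

n(R) = 142.0 mol
n(X) = 24200 / 289.06 = 83.72 mol
n/ν for R = 142.0/3 = 47.33
n/ν for X = 83.72/1 = 83.72
Smallest n/ν is R → limiting reagent.
theoretical n(L) = (4/3) × 142.0 = 189.3 mol → 3860 g
% yield = 2010 / 3860 × 100 = 52.07 %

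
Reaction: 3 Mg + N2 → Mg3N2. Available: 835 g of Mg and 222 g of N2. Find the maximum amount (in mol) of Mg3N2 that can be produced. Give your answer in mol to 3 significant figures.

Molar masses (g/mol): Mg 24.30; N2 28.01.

7.93 mol

n(Mg) = 835.0 / 24.30 = 34.36 mol
n(N2) = 222.0 / 28.01 = 7.926 mol
n/ν for Mg = 34.36/3 = 11.45
n/ν for N2 = 7.926/1 = 7.926
Smallest n/ν is N2 → limiting reagent.
n(Mg3N2) = (1/1) × 7.926 = 7.926 mol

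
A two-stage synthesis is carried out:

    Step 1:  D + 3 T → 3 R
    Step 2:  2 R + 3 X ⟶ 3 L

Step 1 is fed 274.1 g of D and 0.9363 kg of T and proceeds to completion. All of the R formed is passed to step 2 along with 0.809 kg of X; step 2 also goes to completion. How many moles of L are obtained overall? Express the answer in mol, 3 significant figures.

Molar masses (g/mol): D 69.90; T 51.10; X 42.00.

17.6 mol

Step 1:
n(D) = 274.1 / 69.90 = 3.921 mol
n(T) = 0.9363×1000 / 51.10 = 18.32 mol
n/ν for D = 3.921/1 = 3.921
n/ν for T = 18.32/3 = 6.107
Smallest n/ν is D → limiting reagent.
n(R) produced = (3/1) × 3.921 = 11.76 mol
Step 2:
n(R) available = 11.76 mol
n(X) = 0.8090×1000 / 42.00 = 19.26 mol
n/ν for R = 11.76/2 = 5.880
n/ν for X = 19.26/3 = 6.420
Smallest n/ν is R → limiting reagent.
n(L) = (3/2) × 11.76 = 17.64 mol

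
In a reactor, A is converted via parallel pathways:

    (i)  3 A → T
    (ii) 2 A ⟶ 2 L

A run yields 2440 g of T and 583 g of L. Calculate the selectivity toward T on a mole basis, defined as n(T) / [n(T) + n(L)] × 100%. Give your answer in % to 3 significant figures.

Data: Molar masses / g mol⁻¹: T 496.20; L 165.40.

n(T) = 2440 / 496.20 = 4.917 mol
n(L) = 583 / 165.40 = 3.525 mol
selectivity = 4.917/(4.917+3.525) × 100 = 58.24 %

58.2 %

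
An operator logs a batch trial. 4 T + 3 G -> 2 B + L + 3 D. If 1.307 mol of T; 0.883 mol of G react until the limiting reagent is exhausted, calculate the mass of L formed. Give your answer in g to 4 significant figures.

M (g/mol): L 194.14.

n(T) = 1.307 mol
n(G) = 0.8830 mol
n/ν → T: 0.3268, G: 0.2943; G is limiting.
n(L) = (1/3) × 0.8830 = 0.2943 mol
mass = 0.2943 × 194.14 = 57.14 g

57.14 g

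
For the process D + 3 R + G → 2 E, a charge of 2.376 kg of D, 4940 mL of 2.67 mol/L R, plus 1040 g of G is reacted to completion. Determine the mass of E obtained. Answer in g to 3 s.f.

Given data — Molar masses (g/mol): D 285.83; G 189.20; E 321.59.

n(D) = 2.376×1000 / 285.83 = 8.313 mol
n(R) = 2.67 × 4940/1000 = 13.19 mol
n(G) = 1040 / 189.20 = 5.497 mol
n/ν → D: 8.313, R: 4.397, G: 5.497; R is limiting.
n(E) = (2/3) × 13.19 = 8.793 mol
mass = 8.793 × 321.59 = 2828 g

2830 g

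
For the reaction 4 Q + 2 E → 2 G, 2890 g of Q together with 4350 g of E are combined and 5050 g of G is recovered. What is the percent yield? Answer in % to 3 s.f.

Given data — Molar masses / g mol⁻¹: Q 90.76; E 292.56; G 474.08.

n(Q) = 2890 / 90.76 = 31.84 mol
n(E) = 4350 / 292.56 = 14.87 mol
n/ν → Q: 7.960, E: 7.435; E is limiting.
theoretical n(G) = (2/2) × 14.87 = 14.87 mol → 7050 g
% yield = 5050 / 7050 × 100 = 71.63 %

71.6 %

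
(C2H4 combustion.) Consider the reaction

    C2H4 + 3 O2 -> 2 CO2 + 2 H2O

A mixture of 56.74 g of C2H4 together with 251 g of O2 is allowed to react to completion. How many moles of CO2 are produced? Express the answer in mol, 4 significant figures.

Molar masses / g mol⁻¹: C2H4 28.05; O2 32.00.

n(C2H4) = 56.74 / 28.05 = 2.023 mol
n(O2) = 251.0 / 32.00 = 7.844 mol
n/ν for C2H4 = 2.023/1 = 2.023
n/ν for O2 = 7.844/3 = 2.615
Smallest n/ν is C2H4 → limiting reagent.
n(CO2) = (2/1) × 2.023 = 4.046 mol

4.046 mol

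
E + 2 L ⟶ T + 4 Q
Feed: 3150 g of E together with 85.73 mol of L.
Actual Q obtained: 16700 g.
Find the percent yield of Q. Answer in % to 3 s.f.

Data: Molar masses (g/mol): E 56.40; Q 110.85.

n(E) = 3150 / 56.40 = 55.85 mol
n(L) = 85.73 mol
n/ν → E: 55.85, L: 42.87; L is limiting.
theoretical n(Q) = (4/2) × 85.73 = 171.5 mol → 19010 g
% yield = 16700 / 19010 × 100 = 87.85 %

87.9 %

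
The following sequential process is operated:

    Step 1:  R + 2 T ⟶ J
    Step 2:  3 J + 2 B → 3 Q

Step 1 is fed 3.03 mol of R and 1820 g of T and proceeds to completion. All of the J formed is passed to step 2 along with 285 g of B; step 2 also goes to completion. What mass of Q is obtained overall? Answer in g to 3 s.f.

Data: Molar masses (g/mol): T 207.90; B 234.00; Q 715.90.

Step 1:
n(R) = 3.030 mol
n(T) = 1820 / 207.90 = 8.754 mol
n/ν → R: 3.030, T: 4.377; R is limiting.
n(J) produced = (1/1) × 3.030 = 3.030 mol
Step 2:
n(J) available = 3.030 mol
n(B) = 285.0 / 234.00 = 1.218 mol
n/ν → J: 1.010, B: 0.6090; B is limiting.
n(Q) = (3/2) × 1.218 = 1.827 mol
mass = 1.827 × 715.90 = 1308 g

1310 g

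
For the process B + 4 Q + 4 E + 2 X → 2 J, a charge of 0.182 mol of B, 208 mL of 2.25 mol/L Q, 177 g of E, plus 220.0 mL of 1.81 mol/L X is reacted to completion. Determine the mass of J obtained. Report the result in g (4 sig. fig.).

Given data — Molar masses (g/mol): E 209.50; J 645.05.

150.9 g

n(B) = 0.1820 mol
n(Q) = 2.25 × 208.0/1000 = 0.4680 mol
n(E) = 177.0 / 209.50 = 0.8449 mol
n(X) = 1.81 × 220.0/1000 = 0.3982 mol
n/ν for B = 0.1820/1 = 0.1820
n/ν for Q = 0.4680/4 = 0.1170
n/ν for E = 0.8449/4 = 0.2112
n/ν for X = 0.3982/2 = 0.1991
Smallest n/ν is Q → limiting reagent.
n(J) = (2/4) × 0.4680 = 0.2340 mol
mass = 0.2340 × 645.05 = 150.9 g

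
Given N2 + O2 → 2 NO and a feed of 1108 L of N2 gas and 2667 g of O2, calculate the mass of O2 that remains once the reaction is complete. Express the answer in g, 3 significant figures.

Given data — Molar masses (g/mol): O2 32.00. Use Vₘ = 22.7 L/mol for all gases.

n(N2) = 1108 / 22.7 = 48.81 mol
n(O2) = 2667 / 32.00 = 83.34 mol
n/ν → N2: 48.81, O2: 83.34; N2 is limiting.
O2 consumed = (1/1) × 48.81 = 48.81 mol
O2 remaining = 83.34 − 48.81 = 34.53 mol
mass = 34.53 × 32.00 = 1105 g

1110 g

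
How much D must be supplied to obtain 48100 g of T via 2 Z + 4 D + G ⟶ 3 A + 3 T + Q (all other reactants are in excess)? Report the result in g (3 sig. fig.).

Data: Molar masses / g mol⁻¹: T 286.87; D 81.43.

18200 g

n(T) = 48100 / 286.87 = 167.7 mol
n(D) = (4/3) × 167.7 = 223.6 mol
mass = 223.6 × 81.43 = 18210 g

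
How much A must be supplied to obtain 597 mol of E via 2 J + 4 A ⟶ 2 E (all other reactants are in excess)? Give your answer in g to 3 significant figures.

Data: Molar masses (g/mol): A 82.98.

n(E) = 597.0 mol
n(A) = (4/2) × 597.0 = 1194 mol
mass = 1194 × 82.98 = 99080 g

99100 g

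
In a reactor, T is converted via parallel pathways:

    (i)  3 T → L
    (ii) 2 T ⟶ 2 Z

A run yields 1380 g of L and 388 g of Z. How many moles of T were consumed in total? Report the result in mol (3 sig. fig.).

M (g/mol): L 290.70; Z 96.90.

18.2 mol

n(L) = 1380 / 290.70 = 4.747 mol
n(Z) = 388 / 96.90 = 4.004 mol
n(T) via (i) = (3/1)×4.747 = 14.24 mol
n(T) via (ii) = (2/2)×4.004 = 4.004 mol
total n(T) = 14.24 + 4.004 = 18.24 mol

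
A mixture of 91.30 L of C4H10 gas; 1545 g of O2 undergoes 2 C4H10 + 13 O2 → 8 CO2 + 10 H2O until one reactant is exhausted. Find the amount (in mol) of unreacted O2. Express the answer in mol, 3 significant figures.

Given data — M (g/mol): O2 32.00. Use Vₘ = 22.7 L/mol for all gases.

n(C4H10) = 91.30 / 22.7 = 4.022 mol
n(O2) = 1545 / 32.00 = 48.28 mol
n/ν for C4H10 = 4.022/2 = 2.011
n/ν for O2 = 48.28/13 = 3.714
Smallest n/ν is C4H10 → limiting reagent.
O2 consumed = (13/2) × 4.022 = 26.14 mol
O2 remaining = 48.28 − 26.14 = 22.14 mol

22.1 mol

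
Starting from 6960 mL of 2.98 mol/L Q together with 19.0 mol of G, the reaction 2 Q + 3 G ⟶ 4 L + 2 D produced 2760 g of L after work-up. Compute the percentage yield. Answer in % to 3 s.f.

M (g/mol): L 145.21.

75.0 %

n(Q) = 2.98 × 6960/1000 = 20.74 mol
n(G) = 19.00 mol
n/ν for Q = 20.74/2 = 10.37
n/ν for G = 19.00/3 = 6.333
Smallest n/ν is G → limiting reagent.
theoretical n(L) = (4/3) × 19.00 = 25.33 mol → 3678 g
% yield = 2760 / 3678 × 100 = 75.04 %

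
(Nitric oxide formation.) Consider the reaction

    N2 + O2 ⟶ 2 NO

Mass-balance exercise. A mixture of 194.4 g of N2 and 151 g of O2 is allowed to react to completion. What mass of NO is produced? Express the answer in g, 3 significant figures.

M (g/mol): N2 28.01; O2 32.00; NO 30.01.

283 g

n(N2) = 194.4 / 28.01 = 6.940 mol
n(O2) = 151.0 / 32.00 = 4.719 mol
n/ν for N2 = 6.940/1 = 6.940
n/ν for O2 = 4.719/1 = 4.719
Smallest n/ν is O2 → limiting reagent.
n(NO) = (2/1) × 4.719 = 9.438 mol
mass = 9.438 × 30.01 = 283.2 g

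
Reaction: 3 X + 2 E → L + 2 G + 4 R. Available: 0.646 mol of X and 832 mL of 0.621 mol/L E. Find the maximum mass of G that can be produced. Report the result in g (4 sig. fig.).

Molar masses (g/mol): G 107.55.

n(X) = 0.6460 mol
n(E) = 0.621 × 832.0/1000 = 0.5167 mol
n/ν for X = 0.6460/3 = 0.2153
n/ν for E = 0.5167/2 = 0.2584
Smallest n/ν is X → limiting reagent.
n(G) = (2/3) × 0.6460 = 0.4307 mol
mass = 0.4307 × 107.55 = 46.32 g

46.32 g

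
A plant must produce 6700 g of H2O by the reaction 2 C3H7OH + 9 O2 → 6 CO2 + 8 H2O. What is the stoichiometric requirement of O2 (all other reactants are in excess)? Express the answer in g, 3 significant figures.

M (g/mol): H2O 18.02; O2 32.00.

n(H2O) = 6700 / 18.02 = 371.8 mol
n(O2) = (9/8) × 371.8 = 418.3 mol
mass = 418.3 × 32.00 = 13390 g

13400 g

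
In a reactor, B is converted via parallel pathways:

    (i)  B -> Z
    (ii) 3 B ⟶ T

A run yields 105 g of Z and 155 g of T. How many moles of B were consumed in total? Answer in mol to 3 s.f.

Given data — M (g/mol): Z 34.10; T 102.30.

7.62 mol

n(Z) = 105 / 34.10 = 3.079 mol
n(T) = 155 / 102.30 = 1.515 mol
n(B) via (i) = (1/1)×3.079 = 3.079 mol
n(B) via (ii) = (3/1)×1.515 = 4.545 mol
total n(B) = 3.079 + 4.545 = 7.624 mol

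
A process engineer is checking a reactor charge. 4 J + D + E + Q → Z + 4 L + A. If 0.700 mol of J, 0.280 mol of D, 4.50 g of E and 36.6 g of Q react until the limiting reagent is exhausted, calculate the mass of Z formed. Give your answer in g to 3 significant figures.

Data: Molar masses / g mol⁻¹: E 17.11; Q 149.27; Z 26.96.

n(J) = 0.7000 mol
n(D) = 0.2800 mol
n(E) = 4.500 / 17.11 = 0.2630 mol
n(Q) = 36.60 / 149.27 = 0.2452 mol
n/ν for J = 0.7000/4 = 0.1750
n/ν for D = 0.2800/1 = 0.2800
n/ν for E = 0.2630/1 = 0.2630
n/ν for Q = 0.2452/1 = 0.2452
Smallest n/ν is J → limiting reagent.
n(Z) = (1/4) × 0.7000 = 0.1750 mol
mass = 0.1750 × 26.96 = 4.718 g

4.72 g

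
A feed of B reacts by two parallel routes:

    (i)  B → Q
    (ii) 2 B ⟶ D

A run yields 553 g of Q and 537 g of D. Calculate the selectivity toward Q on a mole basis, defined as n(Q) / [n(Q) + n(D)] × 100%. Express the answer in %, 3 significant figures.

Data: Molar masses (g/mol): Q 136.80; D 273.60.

n(Q) = 553 / 136.80 = 4.042 mol
n(D) = 537 / 273.60 = 1.963 mol
selectivity = 4.042/(4.042+1.963) × 100 = 67.31 %

67.3 %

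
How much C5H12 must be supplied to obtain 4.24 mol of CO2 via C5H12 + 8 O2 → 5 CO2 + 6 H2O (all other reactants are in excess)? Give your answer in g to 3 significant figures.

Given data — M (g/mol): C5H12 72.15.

61.2 g

n(CO2) = 4.240 mol
n(C5H12) = (1/5) × 4.240 = 0.8480 mol
mass = 0.8480 × 72.15 = 61.18 g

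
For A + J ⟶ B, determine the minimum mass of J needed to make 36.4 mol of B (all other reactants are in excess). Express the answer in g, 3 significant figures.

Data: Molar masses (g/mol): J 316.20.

n(B) = 36.40 mol
n(J) = (1/1) × 36.40 = 36.40 mol
mass = 36.40 × 316.20 = 11510 g

11500 g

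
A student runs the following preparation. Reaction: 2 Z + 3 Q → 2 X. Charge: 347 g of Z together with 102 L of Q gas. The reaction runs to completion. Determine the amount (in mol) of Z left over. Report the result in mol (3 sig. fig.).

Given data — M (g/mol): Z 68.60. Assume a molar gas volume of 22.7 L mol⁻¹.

2.06 mol

n(Z) = 347.0 / 68.60 = 5.058 mol
n(Q) = 102.0 / 22.7 = 4.493 mol
n/ν for Z = 5.058/2 = 2.529
n/ν for Q = 4.493/3 = 1.498
Smallest n/ν is Q → limiting reagent.
Z consumed = (2/3) × 4.493 = 2.995 mol
Z remaining = 5.058 − 2.995 = 2.063 mol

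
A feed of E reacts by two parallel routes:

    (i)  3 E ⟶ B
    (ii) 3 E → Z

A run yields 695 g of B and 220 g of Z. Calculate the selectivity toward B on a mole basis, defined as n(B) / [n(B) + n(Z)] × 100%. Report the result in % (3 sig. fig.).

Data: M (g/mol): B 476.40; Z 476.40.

76.0 %

n(B) = 695 / 476.40 = 1.459 mol
n(Z) = 220 / 476.40 = 0.4618 mol
selectivity = 1.459/(1.459+0.4618) × 100 = 75.96 %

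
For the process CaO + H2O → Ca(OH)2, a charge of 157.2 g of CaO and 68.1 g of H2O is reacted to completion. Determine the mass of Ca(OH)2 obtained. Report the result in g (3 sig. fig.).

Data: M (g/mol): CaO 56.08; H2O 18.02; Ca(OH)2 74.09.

n(CaO) = 157.2 / 56.08 = 2.803 mol
n(H2O) = 68.10 / 18.02 = 3.779 mol
n/ν → CaO: 2.803, H2O: 3.779; CaO is limiting.
n(Ca(OH)2) = (1/1) × 2.803 = 2.803 mol
mass = 2.803 × 74.09 = 207.7 g

208 g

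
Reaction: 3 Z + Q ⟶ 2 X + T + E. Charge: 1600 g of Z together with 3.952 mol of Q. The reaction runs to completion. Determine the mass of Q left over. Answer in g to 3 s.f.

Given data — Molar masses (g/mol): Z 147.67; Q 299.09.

n(Z) = 1600 / 147.67 = 10.83 mol
n(Q) = 3.952 mol
n/ν for Z = 10.83/3 = 3.610
n/ν for Q = 3.952/1 = 3.952
Smallest n/ν is Z → limiting reagent.
Q consumed = (1/3) × 10.83 = 3.610 mol
Q remaining = 3.952 − 3.610 = 0.3420 mol
mass = 0.3420 × 299.09 = 102.3 g

102 g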